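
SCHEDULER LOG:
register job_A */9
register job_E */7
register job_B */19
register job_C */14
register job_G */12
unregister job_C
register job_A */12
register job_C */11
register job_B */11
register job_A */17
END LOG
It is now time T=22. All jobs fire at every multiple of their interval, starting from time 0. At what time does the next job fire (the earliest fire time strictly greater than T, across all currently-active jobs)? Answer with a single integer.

Answer: 24

Derivation:
Op 1: register job_A */9 -> active={job_A:*/9}
Op 2: register job_E */7 -> active={job_A:*/9, job_E:*/7}
Op 3: register job_B */19 -> active={job_A:*/9, job_B:*/19, job_E:*/7}
Op 4: register job_C */14 -> active={job_A:*/9, job_B:*/19, job_C:*/14, job_E:*/7}
Op 5: register job_G */12 -> active={job_A:*/9, job_B:*/19, job_C:*/14, job_E:*/7, job_G:*/12}
Op 6: unregister job_C -> active={job_A:*/9, job_B:*/19, job_E:*/7, job_G:*/12}
Op 7: register job_A */12 -> active={job_A:*/12, job_B:*/19, job_E:*/7, job_G:*/12}
Op 8: register job_C */11 -> active={job_A:*/12, job_B:*/19, job_C:*/11, job_E:*/7, job_G:*/12}
Op 9: register job_B */11 -> active={job_A:*/12, job_B:*/11, job_C:*/11, job_E:*/7, job_G:*/12}
Op 10: register job_A */17 -> active={job_A:*/17, job_B:*/11, job_C:*/11, job_E:*/7, job_G:*/12}
  job_A: interval 17, next fire after T=22 is 34
  job_B: interval 11, next fire after T=22 is 33
  job_C: interval 11, next fire after T=22 is 33
  job_E: interval 7, next fire after T=22 is 28
  job_G: interval 12, next fire after T=22 is 24
Earliest fire time = 24 (job job_G)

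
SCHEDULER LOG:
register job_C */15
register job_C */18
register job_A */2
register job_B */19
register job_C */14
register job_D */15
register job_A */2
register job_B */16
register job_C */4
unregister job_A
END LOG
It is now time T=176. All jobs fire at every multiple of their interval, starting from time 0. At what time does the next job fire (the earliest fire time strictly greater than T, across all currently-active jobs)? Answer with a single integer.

Answer: 180

Derivation:
Op 1: register job_C */15 -> active={job_C:*/15}
Op 2: register job_C */18 -> active={job_C:*/18}
Op 3: register job_A */2 -> active={job_A:*/2, job_C:*/18}
Op 4: register job_B */19 -> active={job_A:*/2, job_B:*/19, job_C:*/18}
Op 5: register job_C */14 -> active={job_A:*/2, job_B:*/19, job_C:*/14}
Op 6: register job_D */15 -> active={job_A:*/2, job_B:*/19, job_C:*/14, job_D:*/15}
Op 7: register job_A */2 -> active={job_A:*/2, job_B:*/19, job_C:*/14, job_D:*/15}
Op 8: register job_B */16 -> active={job_A:*/2, job_B:*/16, job_C:*/14, job_D:*/15}
Op 9: register job_C */4 -> active={job_A:*/2, job_B:*/16, job_C:*/4, job_D:*/15}
Op 10: unregister job_A -> active={job_B:*/16, job_C:*/4, job_D:*/15}
  job_B: interval 16, next fire after T=176 is 192
  job_C: interval 4, next fire after T=176 is 180
  job_D: interval 15, next fire after T=176 is 180
Earliest fire time = 180 (job job_C)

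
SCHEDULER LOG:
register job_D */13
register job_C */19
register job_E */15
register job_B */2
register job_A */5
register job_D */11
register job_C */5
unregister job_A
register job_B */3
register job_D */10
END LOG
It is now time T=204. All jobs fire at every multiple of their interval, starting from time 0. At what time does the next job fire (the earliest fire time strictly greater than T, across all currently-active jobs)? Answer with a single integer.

Op 1: register job_D */13 -> active={job_D:*/13}
Op 2: register job_C */19 -> active={job_C:*/19, job_D:*/13}
Op 3: register job_E */15 -> active={job_C:*/19, job_D:*/13, job_E:*/15}
Op 4: register job_B */2 -> active={job_B:*/2, job_C:*/19, job_D:*/13, job_E:*/15}
Op 5: register job_A */5 -> active={job_A:*/5, job_B:*/2, job_C:*/19, job_D:*/13, job_E:*/15}
Op 6: register job_D */11 -> active={job_A:*/5, job_B:*/2, job_C:*/19, job_D:*/11, job_E:*/15}
Op 7: register job_C */5 -> active={job_A:*/5, job_B:*/2, job_C:*/5, job_D:*/11, job_E:*/15}
Op 8: unregister job_A -> active={job_B:*/2, job_C:*/5, job_D:*/11, job_E:*/15}
Op 9: register job_B */3 -> active={job_B:*/3, job_C:*/5, job_D:*/11, job_E:*/15}
Op 10: register job_D */10 -> active={job_B:*/3, job_C:*/5, job_D:*/10, job_E:*/15}
  job_B: interval 3, next fire after T=204 is 207
  job_C: interval 5, next fire after T=204 is 205
  job_D: interval 10, next fire after T=204 is 210
  job_E: interval 15, next fire after T=204 is 210
Earliest fire time = 205 (job job_C)

Answer: 205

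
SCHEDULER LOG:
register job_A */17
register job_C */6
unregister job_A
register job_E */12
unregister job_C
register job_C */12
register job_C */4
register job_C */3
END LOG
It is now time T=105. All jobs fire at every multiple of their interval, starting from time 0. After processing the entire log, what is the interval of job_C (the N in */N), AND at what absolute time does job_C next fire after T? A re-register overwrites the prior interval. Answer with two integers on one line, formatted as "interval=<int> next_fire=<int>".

Op 1: register job_A */17 -> active={job_A:*/17}
Op 2: register job_C */6 -> active={job_A:*/17, job_C:*/6}
Op 3: unregister job_A -> active={job_C:*/6}
Op 4: register job_E */12 -> active={job_C:*/6, job_E:*/12}
Op 5: unregister job_C -> active={job_E:*/12}
Op 6: register job_C */12 -> active={job_C:*/12, job_E:*/12}
Op 7: register job_C */4 -> active={job_C:*/4, job_E:*/12}
Op 8: register job_C */3 -> active={job_C:*/3, job_E:*/12}
Final interval of job_C = 3
Next fire of job_C after T=105: (105//3+1)*3 = 108

Answer: interval=3 next_fire=108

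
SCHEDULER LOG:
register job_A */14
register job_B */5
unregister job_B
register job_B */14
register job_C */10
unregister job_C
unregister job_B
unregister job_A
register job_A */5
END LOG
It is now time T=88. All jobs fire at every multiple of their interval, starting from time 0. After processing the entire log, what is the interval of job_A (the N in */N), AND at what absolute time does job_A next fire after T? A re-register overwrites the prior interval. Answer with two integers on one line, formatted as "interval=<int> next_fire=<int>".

Answer: interval=5 next_fire=90

Derivation:
Op 1: register job_A */14 -> active={job_A:*/14}
Op 2: register job_B */5 -> active={job_A:*/14, job_B:*/5}
Op 3: unregister job_B -> active={job_A:*/14}
Op 4: register job_B */14 -> active={job_A:*/14, job_B:*/14}
Op 5: register job_C */10 -> active={job_A:*/14, job_B:*/14, job_C:*/10}
Op 6: unregister job_C -> active={job_A:*/14, job_B:*/14}
Op 7: unregister job_B -> active={job_A:*/14}
Op 8: unregister job_A -> active={}
Op 9: register job_A */5 -> active={job_A:*/5}
Final interval of job_A = 5
Next fire of job_A after T=88: (88//5+1)*5 = 90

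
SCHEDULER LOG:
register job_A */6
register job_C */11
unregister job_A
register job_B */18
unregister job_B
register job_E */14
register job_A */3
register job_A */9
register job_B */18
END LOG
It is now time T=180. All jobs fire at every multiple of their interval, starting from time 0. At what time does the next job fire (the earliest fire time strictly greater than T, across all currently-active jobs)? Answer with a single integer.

Answer: 182

Derivation:
Op 1: register job_A */6 -> active={job_A:*/6}
Op 2: register job_C */11 -> active={job_A:*/6, job_C:*/11}
Op 3: unregister job_A -> active={job_C:*/11}
Op 4: register job_B */18 -> active={job_B:*/18, job_C:*/11}
Op 5: unregister job_B -> active={job_C:*/11}
Op 6: register job_E */14 -> active={job_C:*/11, job_E:*/14}
Op 7: register job_A */3 -> active={job_A:*/3, job_C:*/11, job_E:*/14}
Op 8: register job_A */9 -> active={job_A:*/9, job_C:*/11, job_E:*/14}
Op 9: register job_B */18 -> active={job_A:*/9, job_B:*/18, job_C:*/11, job_E:*/14}
  job_A: interval 9, next fire after T=180 is 189
  job_B: interval 18, next fire after T=180 is 198
  job_C: interval 11, next fire after T=180 is 187
  job_E: interval 14, next fire after T=180 is 182
Earliest fire time = 182 (job job_E)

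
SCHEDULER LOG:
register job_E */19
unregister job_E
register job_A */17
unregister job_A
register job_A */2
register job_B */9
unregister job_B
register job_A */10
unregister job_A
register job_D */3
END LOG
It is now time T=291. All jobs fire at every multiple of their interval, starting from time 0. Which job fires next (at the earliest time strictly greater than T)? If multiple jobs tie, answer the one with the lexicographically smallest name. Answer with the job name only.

Answer: job_D

Derivation:
Op 1: register job_E */19 -> active={job_E:*/19}
Op 2: unregister job_E -> active={}
Op 3: register job_A */17 -> active={job_A:*/17}
Op 4: unregister job_A -> active={}
Op 5: register job_A */2 -> active={job_A:*/2}
Op 6: register job_B */9 -> active={job_A:*/2, job_B:*/9}
Op 7: unregister job_B -> active={job_A:*/2}
Op 8: register job_A */10 -> active={job_A:*/10}
Op 9: unregister job_A -> active={}
Op 10: register job_D */3 -> active={job_D:*/3}
  job_D: interval 3, next fire after T=291 is 294
Earliest = 294, winner (lex tiebreak) = job_D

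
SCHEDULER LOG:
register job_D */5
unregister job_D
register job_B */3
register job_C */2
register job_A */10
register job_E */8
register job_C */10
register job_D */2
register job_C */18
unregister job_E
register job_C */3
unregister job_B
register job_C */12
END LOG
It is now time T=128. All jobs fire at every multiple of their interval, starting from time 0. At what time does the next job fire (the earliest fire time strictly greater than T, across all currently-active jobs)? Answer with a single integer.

Op 1: register job_D */5 -> active={job_D:*/5}
Op 2: unregister job_D -> active={}
Op 3: register job_B */3 -> active={job_B:*/3}
Op 4: register job_C */2 -> active={job_B:*/3, job_C:*/2}
Op 5: register job_A */10 -> active={job_A:*/10, job_B:*/3, job_C:*/2}
Op 6: register job_E */8 -> active={job_A:*/10, job_B:*/3, job_C:*/2, job_E:*/8}
Op 7: register job_C */10 -> active={job_A:*/10, job_B:*/3, job_C:*/10, job_E:*/8}
Op 8: register job_D */2 -> active={job_A:*/10, job_B:*/3, job_C:*/10, job_D:*/2, job_E:*/8}
Op 9: register job_C */18 -> active={job_A:*/10, job_B:*/3, job_C:*/18, job_D:*/2, job_E:*/8}
Op 10: unregister job_E -> active={job_A:*/10, job_B:*/3, job_C:*/18, job_D:*/2}
Op 11: register job_C */3 -> active={job_A:*/10, job_B:*/3, job_C:*/3, job_D:*/2}
Op 12: unregister job_B -> active={job_A:*/10, job_C:*/3, job_D:*/2}
Op 13: register job_C */12 -> active={job_A:*/10, job_C:*/12, job_D:*/2}
  job_A: interval 10, next fire after T=128 is 130
  job_C: interval 12, next fire after T=128 is 132
  job_D: interval 2, next fire after T=128 is 130
Earliest fire time = 130 (job job_A)

Answer: 130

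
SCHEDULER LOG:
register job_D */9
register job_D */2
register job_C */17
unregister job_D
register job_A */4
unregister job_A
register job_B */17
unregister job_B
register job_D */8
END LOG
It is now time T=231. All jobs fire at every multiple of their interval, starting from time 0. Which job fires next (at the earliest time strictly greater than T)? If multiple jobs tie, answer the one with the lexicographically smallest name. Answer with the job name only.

Op 1: register job_D */9 -> active={job_D:*/9}
Op 2: register job_D */2 -> active={job_D:*/2}
Op 3: register job_C */17 -> active={job_C:*/17, job_D:*/2}
Op 4: unregister job_D -> active={job_C:*/17}
Op 5: register job_A */4 -> active={job_A:*/4, job_C:*/17}
Op 6: unregister job_A -> active={job_C:*/17}
Op 7: register job_B */17 -> active={job_B:*/17, job_C:*/17}
Op 8: unregister job_B -> active={job_C:*/17}
Op 9: register job_D */8 -> active={job_C:*/17, job_D:*/8}
  job_C: interval 17, next fire after T=231 is 238
  job_D: interval 8, next fire after T=231 is 232
Earliest = 232, winner (lex tiebreak) = job_D

Answer: job_D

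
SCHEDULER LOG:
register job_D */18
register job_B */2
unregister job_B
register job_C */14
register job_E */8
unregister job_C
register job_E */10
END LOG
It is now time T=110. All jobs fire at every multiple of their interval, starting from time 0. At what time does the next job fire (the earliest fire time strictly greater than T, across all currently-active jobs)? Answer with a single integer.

Op 1: register job_D */18 -> active={job_D:*/18}
Op 2: register job_B */2 -> active={job_B:*/2, job_D:*/18}
Op 3: unregister job_B -> active={job_D:*/18}
Op 4: register job_C */14 -> active={job_C:*/14, job_D:*/18}
Op 5: register job_E */8 -> active={job_C:*/14, job_D:*/18, job_E:*/8}
Op 6: unregister job_C -> active={job_D:*/18, job_E:*/8}
Op 7: register job_E */10 -> active={job_D:*/18, job_E:*/10}
  job_D: interval 18, next fire after T=110 is 126
  job_E: interval 10, next fire after T=110 is 120
Earliest fire time = 120 (job job_E)

Answer: 120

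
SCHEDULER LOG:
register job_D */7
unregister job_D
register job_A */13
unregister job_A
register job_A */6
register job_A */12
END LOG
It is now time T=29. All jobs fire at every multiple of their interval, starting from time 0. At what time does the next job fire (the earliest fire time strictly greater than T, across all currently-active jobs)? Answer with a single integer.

Answer: 36

Derivation:
Op 1: register job_D */7 -> active={job_D:*/7}
Op 2: unregister job_D -> active={}
Op 3: register job_A */13 -> active={job_A:*/13}
Op 4: unregister job_A -> active={}
Op 5: register job_A */6 -> active={job_A:*/6}
Op 6: register job_A */12 -> active={job_A:*/12}
  job_A: interval 12, next fire after T=29 is 36
Earliest fire time = 36 (job job_A)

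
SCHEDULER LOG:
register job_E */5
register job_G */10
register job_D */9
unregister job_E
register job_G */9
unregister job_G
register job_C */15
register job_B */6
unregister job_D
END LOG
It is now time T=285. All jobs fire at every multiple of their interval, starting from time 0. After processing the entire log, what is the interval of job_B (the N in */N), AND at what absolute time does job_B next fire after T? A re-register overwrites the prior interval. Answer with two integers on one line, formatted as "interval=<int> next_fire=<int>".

Answer: interval=6 next_fire=288

Derivation:
Op 1: register job_E */5 -> active={job_E:*/5}
Op 2: register job_G */10 -> active={job_E:*/5, job_G:*/10}
Op 3: register job_D */9 -> active={job_D:*/9, job_E:*/5, job_G:*/10}
Op 4: unregister job_E -> active={job_D:*/9, job_G:*/10}
Op 5: register job_G */9 -> active={job_D:*/9, job_G:*/9}
Op 6: unregister job_G -> active={job_D:*/9}
Op 7: register job_C */15 -> active={job_C:*/15, job_D:*/9}
Op 8: register job_B */6 -> active={job_B:*/6, job_C:*/15, job_D:*/9}
Op 9: unregister job_D -> active={job_B:*/6, job_C:*/15}
Final interval of job_B = 6
Next fire of job_B after T=285: (285//6+1)*6 = 288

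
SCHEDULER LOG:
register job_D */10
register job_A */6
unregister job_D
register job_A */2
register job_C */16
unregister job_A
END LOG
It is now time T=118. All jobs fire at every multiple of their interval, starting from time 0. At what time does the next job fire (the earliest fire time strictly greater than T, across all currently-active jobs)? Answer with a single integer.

Op 1: register job_D */10 -> active={job_D:*/10}
Op 2: register job_A */6 -> active={job_A:*/6, job_D:*/10}
Op 3: unregister job_D -> active={job_A:*/6}
Op 4: register job_A */2 -> active={job_A:*/2}
Op 5: register job_C */16 -> active={job_A:*/2, job_C:*/16}
Op 6: unregister job_A -> active={job_C:*/16}
  job_C: interval 16, next fire after T=118 is 128
Earliest fire time = 128 (job job_C)

Answer: 128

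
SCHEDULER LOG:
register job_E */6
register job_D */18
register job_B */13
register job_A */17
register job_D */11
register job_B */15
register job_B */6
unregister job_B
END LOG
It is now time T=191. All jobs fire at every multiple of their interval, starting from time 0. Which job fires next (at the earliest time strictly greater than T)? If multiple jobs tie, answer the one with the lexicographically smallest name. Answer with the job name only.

Op 1: register job_E */6 -> active={job_E:*/6}
Op 2: register job_D */18 -> active={job_D:*/18, job_E:*/6}
Op 3: register job_B */13 -> active={job_B:*/13, job_D:*/18, job_E:*/6}
Op 4: register job_A */17 -> active={job_A:*/17, job_B:*/13, job_D:*/18, job_E:*/6}
Op 5: register job_D */11 -> active={job_A:*/17, job_B:*/13, job_D:*/11, job_E:*/6}
Op 6: register job_B */15 -> active={job_A:*/17, job_B:*/15, job_D:*/11, job_E:*/6}
Op 7: register job_B */6 -> active={job_A:*/17, job_B:*/6, job_D:*/11, job_E:*/6}
Op 8: unregister job_B -> active={job_A:*/17, job_D:*/11, job_E:*/6}
  job_A: interval 17, next fire after T=191 is 204
  job_D: interval 11, next fire after T=191 is 198
  job_E: interval 6, next fire after T=191 is 192
Earliest = 192, winner (lex tiebreak) = job_E

Answer: job_E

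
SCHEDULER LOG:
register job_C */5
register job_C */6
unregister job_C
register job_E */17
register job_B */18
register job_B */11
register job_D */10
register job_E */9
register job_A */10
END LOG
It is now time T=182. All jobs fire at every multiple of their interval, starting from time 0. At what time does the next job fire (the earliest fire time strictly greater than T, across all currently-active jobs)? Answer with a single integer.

Answer: 187

Derivation:
Op 1: register job_C */5 -> active={job_C:*/5}
Op 2: register job_C */6 -> active={job_C:*/6}
Op 3: unregister job_C -> active={}
Op 4: register job_E */17 -> active={job_E:*/17}
Op 5: register job_B */18 -> active={job_B:*/18, job_E:*/17}
Op 6: register job_B */11 -> active={job_B:*/11, job_E:*/17}
Op 7: register job_D */10 -> active={job_B:*/11, job_D:*/10, job_E:*/17}
Op 8: register job_E */9 -> active={job_B:*/11, job_D:*/10, job_E:*/9}
Op 9: register job_A */10 -> active={job_A:*/10, job_B:*/11, job_D:*/10, job_E:*/9}
  job_A: interval 10, next fire after T=182 is 190
  job_B: interval 11, next fire after T=182 is 187
  job_D: interval 10, next fire after T=182 is 190
  job_E: interval 9, next fire after T=182 is 189
Earliest fire time = 187 (job job_B)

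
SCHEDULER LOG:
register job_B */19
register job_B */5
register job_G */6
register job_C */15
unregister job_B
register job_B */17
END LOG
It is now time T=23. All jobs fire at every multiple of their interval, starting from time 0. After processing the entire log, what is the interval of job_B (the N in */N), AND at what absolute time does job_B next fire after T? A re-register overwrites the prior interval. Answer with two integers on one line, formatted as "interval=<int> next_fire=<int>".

Answer: interval=17 next_fire=34

Derivation:
Op 1: register job_B */19 -> active={job_B:*/19}
Op 2: register job_B */5 -> active={job_B:*/5}
Op 3: register job_G */6 -> active={job_B:*/5, job_G:*/6}
Op 4: register job_C */15 -> active={job_B:*/5, job_C:*/15, job_G:*/6}
Op 5: unregister job_B -> active={job_C:*/15, job_G:*/6}
Op 6: register job_B */17 -> active={job_B:*/17, job_C:*/15, job_G:*/6}
Final interval of job_B = 17
Next fire of job_B after T=23: (23//17+1)*17 = 34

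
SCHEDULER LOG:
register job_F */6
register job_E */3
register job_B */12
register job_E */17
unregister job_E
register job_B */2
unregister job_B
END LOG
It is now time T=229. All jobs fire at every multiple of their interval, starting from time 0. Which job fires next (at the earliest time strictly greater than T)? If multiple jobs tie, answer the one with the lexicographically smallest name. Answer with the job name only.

Op 1: register job_F */6 -> active={job_F:*/6}
Op 2: register job_E */3 -> active={job_E:*/3, job_F:*/6}
Op 3: register job_B */12 -> active={job_B:*/12, job_E:*/3, job_F:*/6}
Op 4: register job_E */17 -> active={job_B:*/12, job_E:*/17, job_F:*/6}
Op 5: unregister job_E -> active={job_B:*/12, job_F:*/6}
Op 6: register job_B */2 -> active={job_B:*/2, job_F:*/6}
Op 7: unregister job_B -> active={job_F:*/6}
  job_F: interval 6, next fire after T=229 is 234
Earliest = 234, winner (lex tiebreak) = job_F

Answer: job_F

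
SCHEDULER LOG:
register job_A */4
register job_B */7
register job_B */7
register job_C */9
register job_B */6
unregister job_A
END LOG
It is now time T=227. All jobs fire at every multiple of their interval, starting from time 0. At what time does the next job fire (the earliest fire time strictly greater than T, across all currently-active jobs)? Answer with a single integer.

Op 1: register job_A */4 -> active={job_A:*/4}
Op 2: register job_B */7 -> active={job_A:*/4, job_B:*/7}
Op 3: register job_B */7 -> active={job_A:*/4, job_B:*/7}
Op 4: register job_C */9 -> active={job_A:*/4, job_B:*/7, job_C:*/9}
Op 5: register job_B */6 -> active={job_A:*/4, job_B:*/6, job_C:*/9}
Op 6: unregister job_A -> active={job_B:*/6, job_C:*/9}
  job_B: interval 6, next fire after T=227 is 228
  job_C: interval 9, next fire after T=227 is 234
Earliest fire time = 228 (job job_B)

Answer: 228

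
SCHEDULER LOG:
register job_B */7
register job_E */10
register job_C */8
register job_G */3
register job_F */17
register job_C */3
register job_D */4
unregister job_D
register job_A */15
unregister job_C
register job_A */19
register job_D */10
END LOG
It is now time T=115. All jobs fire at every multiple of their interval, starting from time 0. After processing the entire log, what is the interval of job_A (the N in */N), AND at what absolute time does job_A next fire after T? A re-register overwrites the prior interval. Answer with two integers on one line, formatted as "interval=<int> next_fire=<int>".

Op 1: register job_B */7 -> active={job_B:*/7}
Op 2: register job_E */10 -> active={job_B:*/7, job_E:*/10}
Op 3: register job_C */8 -> active={job_B:*/7, job_C:*/8, job_E:*/10}
Op 4: register job_G */3 -> active={job_B:*/7, job_C:*/8, job_E:*/10, job_G:*/3}
Op 5: register job_F */17 -> active={job_B:*/7, job_C:*/8, job_E:*/10, job_F:*/17, job_G:*/3}
Op 6: register job_C */3 -> active={job_B:*/7, job_C:*/3, job_E:*/10, job_F:*/17, job_G:*/3}
Op 7: register job_D */4 -> active={job_B:*/7, job_C:*/3, job_D:*/4, job_E:*/10, job_F:*/17, job_G:*/3}
Op 8: unregister job_D -> active={job_B:*/7, job_C:*/3, job_E:*/10, job_F:*/17, job_G:*/3}
Op 9: register job_A */15 -> active={job_A:*/15, job_B:*/7, job_C:*/3, job_E:*/10, job_F:*/17, job_G:*/3}
Op 10: unregister job_C -> active={job_A:*/15, job_B:*/7, job_E:*/10, job_F:*/17, job_G:*/3}
Op 11: register job_A */19 -> active={job_A:*/19, job_B:*/7, job_E:*/10, job_F:*/17, job_G:*/3}
Op 12: register job_D */10 -> active={job_A:*/19, job_B:*/7, job_D:*/10, job_E:*/10, job_F:*/17, job_G:*/3}
Final interval of job_A = 19
Next fire of job_A after T=115: (115//19+1)*19 = 133

Answer: interval=19 next_fire=133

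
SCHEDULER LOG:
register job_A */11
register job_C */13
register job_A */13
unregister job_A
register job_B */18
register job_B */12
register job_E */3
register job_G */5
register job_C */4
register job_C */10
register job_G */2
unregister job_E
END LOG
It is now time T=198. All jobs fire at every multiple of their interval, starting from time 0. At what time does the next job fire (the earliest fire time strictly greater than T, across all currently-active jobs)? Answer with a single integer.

Answer: 200

Derivation:
Op 1: register job_A */11 -> active={job_A:*/11}
Op 2: register job_C */13 -> active={job_A:*/11, job_C:*/13}
Op 3: register job_A */13 -> active={job_A:*/13, job_C:*/13}
Op 4: unregister job_A -> active={job_C:*/13}
Op 5: register job_B */18 -> active={job_B:*/18, job_C:*/13}
Op 6: register job_B */12 -> active={job_B:*/12, job_C:*/13}
Op 7: register job_E */3 -> active={job_B:*/12, job_C:*/13, job_E:*/3}
Op 8: register job_G */5 -> active={job_B:*/12, job_C:*/13, job_E:*/3, job_G:*/5}
Op 9: register job_C */4 -> active={job_B:*/12, job_C:*/4, job_E:*/3, job_G:*/5}
Op 10: register job_C */10 -> active={job_B:*/12, job_C:*/10, job_E:*/3, job_G:*/5}
Op 11: register job_G */2 -> active={job_B:*/12, job_C:*/10, job_E:*/3, job_G:*/2}
Op 12: unregister job_E -> active={job_B:*/12, job_C:*/10, job_G:*/2}
  job_B: interval 12, next fire after T=198 is 204
  job_C: interval 10, next fire after T=198 is 200
  job_G: interval 2, next fire after T=198 is 200
Earliest fire time = 200 (job job_C)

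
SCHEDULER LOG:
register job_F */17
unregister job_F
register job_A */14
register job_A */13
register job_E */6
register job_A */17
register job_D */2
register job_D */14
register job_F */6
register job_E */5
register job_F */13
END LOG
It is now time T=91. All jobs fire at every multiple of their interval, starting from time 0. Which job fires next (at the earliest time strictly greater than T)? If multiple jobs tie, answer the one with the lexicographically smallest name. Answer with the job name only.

Answer: job_E

Derivation:
Op 1: register job_F */17 -> active={job_F:*/17}
Op 2: unregister job_F -> active={}
Op 3: register job_A */14 -> active={job_A:*/14}
Op 4: register job_A */13 -> active={job_A:*/13}
Op 5: register job_E */6 -> active={job_A:*/13, job_E:*/6}
Op 6: register job_A */17 -> active={job_A:*/17, job_E:*/6}
Op 7: register job_D */2 -> active={job_A:*/17, job_D:*/2, job_E:*/6}
Op 8: register job_D */14 -> active={job_A:*/17, job_D:*/14, job_E:*/6}
Op 9: register job_F */6 -> active={job_A:*/17, job_D:*/14, job_E:*/6, job_F:*/6}
Op 10: register job_E */5 -> active={job_A:*/17, job_D:*/14, job_E:*/5, job_F:*/6}
Op 11: register job_F */13 -> active={job_A:*/17, job_D:*/14, job_E:*/5, job_F:*/13}
  job_A: interval 17, next fire after T=91 is 102
  job_D: interval 14, next fire after T=91 is 98
  job_E: interval 5, next fire after T=91 is 95
  job_F: interval 13, next fire after T=91 is 104
Earliest = 95, winner (lex tiebreak) = job_E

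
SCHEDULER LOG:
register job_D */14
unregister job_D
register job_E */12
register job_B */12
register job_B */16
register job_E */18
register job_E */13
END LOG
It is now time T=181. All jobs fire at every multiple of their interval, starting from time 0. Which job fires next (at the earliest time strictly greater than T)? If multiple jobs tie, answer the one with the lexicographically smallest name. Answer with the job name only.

Answer: job_E

Derivation:
Op 1: register job_D */14 -> active={job_D:*/14}
Op 2: unregister job_D -> active={}
Op 3: register job_E */12 -> active={job_E:*/12}
Op 4: register job_B */12 -> active={job_B:*/12, job_E:*/12}
Op 5: register job_B */16 -> active={job_B:*/16, job_E:*/12}
Op 6: register job_E */18 -> active={job_B:*/16, job_E:*/18}
Op 7: register job_E */13 -> active={job_B:*/16, job_E:*/13}
  job_B: interval 16, next fire after T=181 is 192
  job_E: interval 13, next fire after T=181 is 182
Earliest = 182, winner (lex tiebreak) = job_E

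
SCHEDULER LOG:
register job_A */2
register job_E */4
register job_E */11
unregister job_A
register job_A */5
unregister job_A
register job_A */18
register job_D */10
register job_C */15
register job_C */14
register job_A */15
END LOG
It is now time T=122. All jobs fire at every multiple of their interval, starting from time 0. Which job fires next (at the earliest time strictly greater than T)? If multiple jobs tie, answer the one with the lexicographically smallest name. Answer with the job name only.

Op 1: register job_A */2 -> active={job_A:*/2}
Op 2: register job_E */4 -> active={job_A:*/2, job_E:*/4}
Op 3: register job_E */11 -> active={job_A:*/2, job_E:*/11}
Op 4: unregister job_A -> active={job_E:*/11}
Op 5: register job_A */5 -> active={job_A:*/5, job_E:*/11}
Op 6: unregister job_A -> active={job_E:*/11}
Op 7: register job_A */18 -> active={job_A:*/18, job_E:*/11}
Op 8: register job_D */10 -> active={job_A:*/18, job_D:*/10, job_E:*/11}
Op 9: register job_C */15 -> active={job_A:*/18, job_C:*/15, job_D:*/10, job_E:*/11}
Op 10: register job_C */14 -> active={job_A:*/18, job_C:*/14, job_D:*/10, job_E:*/11}
Op 11: register job_A */15 -> active={job_A:*/15, job_C:*/14, job_D:*/10, job_E:*/11}
  job_A: interval 15, next fire after T=122 is 135
  job_C: interval 14, next fire after T=122 is 126
  job_D: interval 10, next fire after T=122 is 130
  job_E: interval 11, next fire after T=122 is 132
Earliest = 126, winner (lex tiebreak) = job_C

Answer: job_C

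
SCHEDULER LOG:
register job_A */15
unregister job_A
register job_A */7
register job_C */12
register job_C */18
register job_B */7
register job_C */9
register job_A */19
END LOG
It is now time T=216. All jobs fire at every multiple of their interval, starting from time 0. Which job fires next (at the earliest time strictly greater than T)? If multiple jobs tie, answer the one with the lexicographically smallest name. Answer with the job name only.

Op 1: register job_A */15 -> active={job_A:*/15}
Op 2: unregister job_A -> active={}
Op 3: register job_A */7 -> active={job_A:*/7}
Op 4: register job_C */12 -> active={job_A:*/7, job_C:*/12}
Op 5: register job_C */18 -> active={job_A:*/7, job_C:*/18}
Op 6: register job_B */7 -> active={job_A:*/7, job_B:*/7, job_C:*/18}
Op 7: register job_C */9 -> active={job_A:*/7, job_B:*/7, job_C:*/9}
Op 8: register job_A */19 -> active={job_A:*/19, job_B:*/7, job_C:*/9}
  job_A: interval 19, next fire after T=216 is 228
  job_B: interval 7, next fire after T=216 is 217
  job_C: interval 9, next fire after T=216 is 225
Earliest = 217, winner (lex tiebreak) = job_B

Answer: job_B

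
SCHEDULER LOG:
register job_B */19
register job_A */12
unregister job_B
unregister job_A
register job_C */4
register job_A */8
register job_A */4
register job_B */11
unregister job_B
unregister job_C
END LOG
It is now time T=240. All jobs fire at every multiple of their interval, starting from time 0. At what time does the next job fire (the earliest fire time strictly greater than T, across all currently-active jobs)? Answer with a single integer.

Answer: 244

Derivation:
Op 1: register job_B */19 -> active={job_B:*/19}
Op 2: register job_A */12 -> active={job_A:*/12, job_B:*/19}
Op 3: unregister job_B -> active={job_A:*/12}
Op 4: unregister job_A -> active={}
Op 5: register job_C */4 -> active={job_C:*/4}
Op 6: register job_A */8 -> active={job_A:*/8, job_C:*/4}
Op 7: register job_A */4 -> active={job_A:*/4, job_C:*/4}
Op 8: register job_B */11 -> active={job_A:*/4, job_B:*/11, job_C:*/4}
Op 9: unregister job_B -> active={job_A:*/4, job_C:*/4}
Op 10: unregister job_C -> active={job_A:*/4}
  job_A: interval 4, next fire after T=240 is 244
Earliest fire time = 244 (job job_A)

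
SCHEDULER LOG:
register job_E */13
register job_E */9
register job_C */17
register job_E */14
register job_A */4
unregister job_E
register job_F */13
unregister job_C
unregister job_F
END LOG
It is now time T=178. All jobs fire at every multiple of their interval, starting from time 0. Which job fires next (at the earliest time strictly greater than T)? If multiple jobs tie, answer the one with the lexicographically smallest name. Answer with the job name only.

Answer: job_A

Derivation:
Op 1: register job_E */13 -> active={job_E:*/13}
Op 2: register job_E */9 -> active={job_E:*/9}
Op 3: register job_C */17 -> active={job_C:*/17, job_E:*/9}
Op 4: register job_E */14 -> active={job_C:*/17, job_E:*/14}
Op 5: register job_A */4 -> active={job_A:*/4, job_C:*/17, job_E:*/14}
Op 6: unregister job_E -> active={job_A:*/4, job_C:*/17}
Op 7: register job_F */13 -> active={job_A:*/4, job_C:*/17, job_F:*/13}
Op 8: unregister job_C -> active={job_A:*/4, job_F:*/13}
Op 9: unregister job_F -> active={job_A:*/4}
  job_A: interval 4, next fire after T=178 is 180
Earliest = 180, winner (lex tiebreak) = job_A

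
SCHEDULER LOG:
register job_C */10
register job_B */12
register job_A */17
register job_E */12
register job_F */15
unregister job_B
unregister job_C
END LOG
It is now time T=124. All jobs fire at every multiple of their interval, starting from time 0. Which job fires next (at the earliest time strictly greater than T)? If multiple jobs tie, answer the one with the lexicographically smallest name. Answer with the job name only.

Op 1: register job_C */10 -> active={job_C:*/10}
Op 2: register job_B */12 -> active={job_B:*/12, job_C:*/10}
Op 3: register job_A */17 -> active={job_A:*/17, job_B:*/12, job_C:*/10}
Op 4: register job_E */12 -> active={job_A:*/17, job_B:*/12, job_C:*/10, job_E:*/12}
Op 5: register job_F */15 -> active={job_A:*/17, job_B:*/12, job_C:*/10, job_E:*/12, job_F:*/15}
Op 6: unregister job_B -> active={job_A:*/17, job_C:*/10, job_E:*/12, job_F:*/15}
Op 7: unregister job_C -> active={job_A:*/17, job_E:*/12, job_F:*/15}
  job_A: interval 17, next fire after T=124 is 136
  job_E: interval 12, next fire after T=124 is 132
  job_F: interval 15, next fire after T=124 is 135
Earliest = 132, winner (lex tiebreak) = job_E

Answer: job_E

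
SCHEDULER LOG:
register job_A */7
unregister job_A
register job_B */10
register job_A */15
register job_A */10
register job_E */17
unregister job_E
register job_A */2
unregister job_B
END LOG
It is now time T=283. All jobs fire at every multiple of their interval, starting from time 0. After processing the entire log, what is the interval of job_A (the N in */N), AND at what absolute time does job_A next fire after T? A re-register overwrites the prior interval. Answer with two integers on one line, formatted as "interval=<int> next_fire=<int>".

Op 1: register job_A */7 -> active={job_A:*/7}
Op 2: unregister job_A -> active={}
Op 3: register job_B */10 -> active={job_B:*/10}
Op 4: register job_A */15 -> active={job_A:*/15, job_B:*/10}
Op 5: register job_A */10 -> active={job_A:*/10, job_B:*/10}
Op 6: register job_E */17 -> active={job_A:*/10, job_B:*/10, job_E:*/17}
Op 7: unregister job_E -> active={job_A:*/10, job_B:*/10}
Op 8: register job_A */2 -> active={job_A:*/2, job_B:*/10}
Op 9: unregister job_B -> active={job_A:*/2}
Final interval of job_A = 2
Next fire of job_A after T=283: (283//2+1)*2 = 284

Answer: interval=2 next_fire=284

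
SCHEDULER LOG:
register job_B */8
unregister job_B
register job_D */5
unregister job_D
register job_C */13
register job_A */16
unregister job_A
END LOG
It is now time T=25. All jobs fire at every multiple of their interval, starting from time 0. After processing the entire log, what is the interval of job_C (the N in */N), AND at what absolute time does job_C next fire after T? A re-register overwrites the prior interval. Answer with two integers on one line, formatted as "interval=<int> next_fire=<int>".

Op 1: register job_B */8 -> active={job_B:*/8}
Op 2: unregister job_B -> active={}
Op 3: register job_D */5 -> active={job_D:*/5}
Op 4: unregister job_D -> active={}
Op 5: register job_C */13 -> active={job_C:*/13}
Op 6: register job_A */16 -> active={job_A:*/16, job_C:*/13}
Op 7: unregister job_A -> active={job_C:*/13}
Final interval of job_C = 13
Next fire of job_C after T=25: (25//13+1)*13 = 26

Answer: interval=13 next_fire=26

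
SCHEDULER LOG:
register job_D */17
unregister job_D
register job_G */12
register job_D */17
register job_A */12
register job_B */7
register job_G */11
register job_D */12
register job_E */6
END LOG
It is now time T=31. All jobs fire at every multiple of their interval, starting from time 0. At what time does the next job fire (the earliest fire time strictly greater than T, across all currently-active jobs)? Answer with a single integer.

Answer: 33

Derivation:
Op 1: register job_D */17 -> active={job_D:*/17}
Op 2: unregister job_D -> active={}
Op 3: register job_G */12 -> active={job_G:*/12}
Op 4: register job_D */17 -> active={job_D:*/17, job_G:*/12}
Op 5: register job_A */12 -> active={job_A:*/12, job_D:*/17, job_G:*/12}
Op 6: register job_B */7 -> active={job_A:*/12, job_B:*/7, job_D:*/17, job_G:*/12}
Op 7: register job_G */11 -> active={job_A:*/12, job_B:*/7, job_D:*/17, job_G:*/11}
Op 8: register job_D */12 -> active={job_A:*/12, job_B:*/7, job_D:*/12, job_G:*/11}
Op 9: register job_E */6 -> active={job_A:*/12, job_B:*/7, job_D:*/12, job_E:*/6, job_G:*/11}
  job_A: interval 12, next fire after T=31 is 36
  job_B: interval 7, next fire after T=31 is 35
  job_D: interval 12, next fire after T=31 is 36
  job_E: interval 6, next fire after T=31 is 36
  job_G: interval 11, next fire after T=31 is 33
Earliest fire time = 33 (job job_G)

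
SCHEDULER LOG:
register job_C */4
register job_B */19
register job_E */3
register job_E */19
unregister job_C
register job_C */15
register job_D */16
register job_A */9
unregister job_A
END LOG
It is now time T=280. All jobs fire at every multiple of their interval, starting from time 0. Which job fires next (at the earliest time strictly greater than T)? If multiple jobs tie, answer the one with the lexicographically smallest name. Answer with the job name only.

Op 1: register job_C */4 -> active={job_C:*/4}
Op 2: register job_B */19 -> active={job_B:*/19, job_C:*/4}
Op 3: register job_E */3 -> active={job_B:*/19, job_C:*/4, job_E:*/3}
Op 4: register job_E */19 -> active={job_B:*/19, job_C:*/4, job_E:*/19}
Op 5: unregister job_C -> active={job_B:*/19, job_E:*/19}
Op 6: register job_C */15 -> active={job_B:*/19, job_C:*/15, job_E:*/19}
Op 7: register job_D */16 -> active={job_B:*/19, job_C:*/15, job_D:*/16, job_E:*/19}
Op 8: register job_A */9 -> active={job_A:*/9, job_B:*/19, job_C:*/15, job_D:*/16, job_E:*/19}
Op 9: unregister job_A -> active={job_B:*/19, job_C:*/15, job_D:*/16, job_E:*/19}
  job_B: interval 19, next fire after T=280 is 285
  job_C: interval 15, next fire after T=280 is 285
  job_D: interval 16, next fire after T=280 is 288
  job_E: interval 19, next fire after T=280 is 285
Earliest = 285, winner (lex tiebreak) = job_B

Answer: job_B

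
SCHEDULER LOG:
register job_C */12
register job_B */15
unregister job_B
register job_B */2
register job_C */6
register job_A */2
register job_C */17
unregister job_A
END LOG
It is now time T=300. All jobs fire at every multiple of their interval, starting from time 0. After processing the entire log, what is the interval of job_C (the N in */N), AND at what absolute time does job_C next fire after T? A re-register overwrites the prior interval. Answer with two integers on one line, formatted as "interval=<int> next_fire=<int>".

Op 1: register job_C */12 -> active={job_C:*/12}
Op 2: register job_B */15 -> active={job_B:*/15, job_C:*/12}
Op 3: unregister job_B -> active={job_C:*/12}
Op 4: register job_B */2 -> active={job_B:*/2, job_C:*/12}
Op 5: register job_C */6 -> active={job_B:*/2, job_C:*/6}
Op 6: register job_A */2 -> active={job_A:*/2, job_B:*/2, job_C:*/6}
Op 7: register job_C */17 -> active={job_A:*/2, job_B:*/2, job_C:*/17}
Op 8: unregister job_A -> active={job_B:*/2, job_C:*/17}
Final interval of job_C = 17
Next fire of job_C after T=300: (300//17+1)*17 = 306

Answer: interval=17 next_fire=306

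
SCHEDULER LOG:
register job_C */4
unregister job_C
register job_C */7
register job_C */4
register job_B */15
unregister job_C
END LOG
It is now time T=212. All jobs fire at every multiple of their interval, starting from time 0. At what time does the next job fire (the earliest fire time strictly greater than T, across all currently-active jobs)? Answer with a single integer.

Answer: 225

Derivation:
Op 1: register job_C */4 -> active={job_C:*/4}
Op 2: unregister job_C -> active={}
Op 3: register job_C */7 -> active={job_C:*/7}
Op 4: register job_C */4 -> active={job_C:*/4}
Op 5: register job_B */15 -> active={job_B:*/15, job_C:*/4}
Op 6: unregister job_C -> active={job_B:*/15}
  job_B: interval 15, next fire after T=212 is 225
Earliest fire time = 225 (job job_B)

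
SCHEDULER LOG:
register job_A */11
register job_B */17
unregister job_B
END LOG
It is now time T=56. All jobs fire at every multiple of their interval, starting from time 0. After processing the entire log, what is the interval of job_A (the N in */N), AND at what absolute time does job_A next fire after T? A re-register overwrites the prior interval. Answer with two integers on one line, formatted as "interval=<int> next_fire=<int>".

Answer: interval=11 next_fire=66

Derivation:
Op 1: register job_A */11 -> active={job_A:*/11}
Op 2: register job_B */17 -> active={job_A:*/11, job_B:*/17}
Op 3: unregister job_B -> active={job_A:*/11}
Final interval of job_A = 11
Next fire of job_A after T=56: (56//11+1)*11 = 66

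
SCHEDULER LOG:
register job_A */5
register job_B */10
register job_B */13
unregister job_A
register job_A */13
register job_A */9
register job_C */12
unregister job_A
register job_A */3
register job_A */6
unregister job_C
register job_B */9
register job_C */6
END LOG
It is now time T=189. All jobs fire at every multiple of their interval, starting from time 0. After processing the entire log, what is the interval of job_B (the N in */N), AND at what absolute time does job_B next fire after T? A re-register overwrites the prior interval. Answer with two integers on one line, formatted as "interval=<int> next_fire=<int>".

Answer: interval=9 next_fire=198

Derivation:
Op 1: register job_A */5 -> active={job_A:*/5}
Op 2: register job_B */10 -> active={job_A:*/5, job_B:*/10}
Op 3: register job_B */13 -> active={job_A:*/5, job_B:*/13}
Op 4: unregister job_A -> active={job_B:*/13}
Op 5: register job_A */13 -> active={job_A:*/13, job_B:*/13}
Op 6: register job_A */9 -> active={job_A:*/9, job_B:*/13}
Op 7: register job_C */12 -> active={job_A:*/9, job_B:*/13, job_C:*/12}
Op 8: unregister job_A -> active={job_B:*/13, job_C:*/12}
Op 9: register job_A */3 -> active={job_A:*/3, job_B:*/13, job_C:*/12}
Op 10: register job_A */6 -> active={job_A:*/6, job_B:*/13, job_C:*/12}
Op 11: unregister job_C -> active={job_A:*/6, job_B:*/13}
Op 12: register job_B */9 -> active={job_A:*/6, job_B:*/9}
Op 13: register job_C */6 -> active={job_A:*/6, job_B:*/9, job_C:*/6}
Final interval of job_B = 9
Next fire of job_B after T=189: (189//9+1)*9 = 198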